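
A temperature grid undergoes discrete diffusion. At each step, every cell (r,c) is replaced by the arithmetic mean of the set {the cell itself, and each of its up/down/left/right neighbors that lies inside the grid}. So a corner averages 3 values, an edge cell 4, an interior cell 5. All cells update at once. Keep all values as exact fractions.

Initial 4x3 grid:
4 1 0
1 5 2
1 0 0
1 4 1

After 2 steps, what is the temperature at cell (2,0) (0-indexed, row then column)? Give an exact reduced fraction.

Answer: 15/8

Derivation:
Step 1: cell (2,0) = 3/4
Step 2: cell (2,0) = 15/8
Full grid after step 2:
  29/12 73/40 7/4
  73/40 54/25 53/40
  15/8 34/25 37/24
  17/12 43/24 47/36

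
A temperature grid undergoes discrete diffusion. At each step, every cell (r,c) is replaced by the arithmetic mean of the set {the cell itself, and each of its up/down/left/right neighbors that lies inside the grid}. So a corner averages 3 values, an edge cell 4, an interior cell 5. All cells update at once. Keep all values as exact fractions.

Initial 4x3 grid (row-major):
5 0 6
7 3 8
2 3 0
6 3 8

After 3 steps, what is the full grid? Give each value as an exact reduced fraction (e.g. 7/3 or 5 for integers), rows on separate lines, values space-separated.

Answer: 2939/720 28489/7200 4571/1080
9293/2400 24727/6000 7201/1800
29539/7200 22577/6000 15107/3600
8407/2160 7481/1800 532/135

Derivation:
After step 1:
  4 7/2 14/3
  17/4 21/5 17/4
  9/2 11/5 19/4
  11/3 5 11/3
After step 2:
  47/12 491/120 149/36
  339/80 92/25 67/15
  877/240 413/100 223/60
  79/18 109/30 161/36
After step 3:
  2939/720 28489/7200 4571/1080
  9293/2400 24727/6000 7201/1800
  29539/7200 22577/6000 15107/3600
  8407/2160 7481/1800 532/135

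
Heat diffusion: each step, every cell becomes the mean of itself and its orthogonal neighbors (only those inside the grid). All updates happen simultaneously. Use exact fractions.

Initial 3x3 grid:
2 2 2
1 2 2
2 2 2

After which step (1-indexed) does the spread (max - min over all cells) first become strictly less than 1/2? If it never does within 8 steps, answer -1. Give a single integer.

Step 1: max=2, min=5/3, spread=1/3
  -> spread < 1/2 first at step 1
Step 2: max=2, min=413/240, spread=67/240
Step 3: max=393/200, min=3883/2160, spread=1807/10800
Step 4: max=10439/5400, min=1570037/864000, spread=33401/288000
Step 5: max=1036609/540000, min=14322067/7776000, spread=3025513/38880000
Step 6: max=54844051/28800000, min=5755873133/3110400000, spread=53531/995328
Step 7: max=14760883949/7776000000, min=347215074151/186624000000, spread=450953/11943936
Step 8: max=1765231389481/933120000000, min=20885976439397/11197440000000, spread=3799043/143327232

Answer: 1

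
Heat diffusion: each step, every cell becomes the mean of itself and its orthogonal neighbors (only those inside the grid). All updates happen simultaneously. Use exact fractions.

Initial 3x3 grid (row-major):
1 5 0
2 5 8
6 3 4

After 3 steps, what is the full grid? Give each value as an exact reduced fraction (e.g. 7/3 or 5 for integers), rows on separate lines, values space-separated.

After step 1:
  8/3 11/4 13/3
  7/2 23/5 17/4
  11/3 9/2 5
After step 2:
  107/36 287/80 34/9
  433/120 98/25 1091/240
  35/9 533/120 55/12
After step 3:
  7321/2160 5703/1600 536/135
  25901/7200 6031/1500 60577/14400
  2149/540 30301/7200 3257/720

Answer: 7321/2160 5703/1600 536/135
25901/7200 6031/1500 60577/14400
2149/540 30301/7200 3257/720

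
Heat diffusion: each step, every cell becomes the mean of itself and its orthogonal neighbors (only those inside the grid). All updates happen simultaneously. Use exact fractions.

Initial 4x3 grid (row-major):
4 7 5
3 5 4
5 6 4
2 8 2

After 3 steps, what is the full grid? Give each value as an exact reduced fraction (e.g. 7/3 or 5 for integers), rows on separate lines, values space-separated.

Answer: 1027/216 7893/1600 2131/432
33901/7200 2379/500 17413/3600
10987/2400 28663/6000 2071/450
3397/720 33211/7200 631/135

Derivation:
After step 1:
  14/3 21/4 16/3
  17/4 5 9/2
  4 28/5 4
  5 9/2 14/3
After step 2:
  85/18 81/16 181/36
  215/48 123/25 113/24
  377/80 231/50 563/120
  9/2 593/120 79/18
After step 3:
  1027/216 7893/1600 2131/432
  33901/7200 2379/500 17413/3600
  10987/2400 28663/6000 2071/450
  3397/720 33211/7200 631/135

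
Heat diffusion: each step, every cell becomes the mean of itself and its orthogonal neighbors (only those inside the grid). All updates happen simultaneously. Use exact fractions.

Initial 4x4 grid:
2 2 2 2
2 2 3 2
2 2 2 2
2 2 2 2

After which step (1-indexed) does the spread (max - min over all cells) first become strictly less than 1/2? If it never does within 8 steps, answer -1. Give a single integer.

Step 1: max=9/4, min=2, spread=1/4
  -> spread < 1/2 first at step 1
Step 2: max=111/50, min=2, spread=11/50
Step 3: max=5167/2400, min=2, spread=367/2400
Step 4: max=23171/10800, min=1213/600, spread=1337/10800
Step 5: max=689669/324000, min=36469/18000, spread=33227/324000
Step 6: max=20654327/9720000, min=220049/108000, spread=849917/9720000
Step 7: max=616914347/291600000, min=3308533/1620000, spread=21378407/291600000
Step 8: max=18462462371/8748000000, min=995688343/486000000, spread=540072197/8748000000

Answer: 1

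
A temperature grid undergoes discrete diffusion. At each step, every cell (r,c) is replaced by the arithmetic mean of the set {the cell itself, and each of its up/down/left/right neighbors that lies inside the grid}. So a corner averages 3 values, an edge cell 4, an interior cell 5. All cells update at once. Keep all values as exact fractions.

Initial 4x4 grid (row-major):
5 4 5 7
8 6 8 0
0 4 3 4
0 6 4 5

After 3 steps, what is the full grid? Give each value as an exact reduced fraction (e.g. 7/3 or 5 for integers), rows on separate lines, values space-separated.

After step 1:
  17/3 5 6 4
  19/4 6 22/5 19/4
  3 19/5 23/5 3
  2 7/2 9/2 13/3
After step 2:
  185/36 17/3 97/20 59/12
  233/48 479/100 103/20 323/80
  271/80 209/50 203/50 1001/240
  17/6 69/20 127/30 71/18
After step 3:
  2255/432 18401/3600 247/48 3313/720
  32707/7200 29569/6000 1831/400 731/160
  3051/800 7947/2000 26153/6000 29183/7200
  2321/720 4409/1200 14119/3600 8891/2160

Answer: 2255/432 18401/3600 247/48 3313/720
32707/7200 29569/6000 1831/400 731/160
3051/800 7947/2000 26153/6000 29183/7200
2321/720 4409/1200 14119/3600 8891/2160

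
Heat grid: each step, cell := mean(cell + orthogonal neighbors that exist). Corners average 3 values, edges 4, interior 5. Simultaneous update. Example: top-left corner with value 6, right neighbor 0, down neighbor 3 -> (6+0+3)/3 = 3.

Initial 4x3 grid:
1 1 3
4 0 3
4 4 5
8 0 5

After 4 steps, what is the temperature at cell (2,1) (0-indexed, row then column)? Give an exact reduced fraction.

Step 1: cell (2,1) = 13/5
Step 2: cell (2,1) = 37/10
Step 3: cell (2,1) = 1943/600
Step 4: cell (2,1) = 244427/72000
Full grid after step 4:
  737/320 16243/6912 60707/25920
  1619/576 191387/72000 2417/864
  15941/4800 244427/72000 69647/21600
  32639/8640 627391/172800 94427/25920

Answer: 244427/72000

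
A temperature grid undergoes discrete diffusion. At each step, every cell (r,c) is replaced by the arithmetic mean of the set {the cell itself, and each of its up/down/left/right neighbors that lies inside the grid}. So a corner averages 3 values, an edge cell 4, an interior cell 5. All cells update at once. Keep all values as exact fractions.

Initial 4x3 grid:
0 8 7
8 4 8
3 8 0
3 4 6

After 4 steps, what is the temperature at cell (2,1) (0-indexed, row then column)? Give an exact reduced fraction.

Step 1: cell (2,1) = 19/5
Step 2: cell (2,1) = 109/20
Step 3: cell (2,1) = 5441/1200
Step 4: cell (2,1) = 359893/72000
Full grid after step 4:
  134243/25920 324271/57600 144583/25920
  224167/43200 40947/8000 240017/43200
  199219/43200 359893/72000 208969/43200
  119693/25920 768491/172800 122753/25920

Answer: 359893/72000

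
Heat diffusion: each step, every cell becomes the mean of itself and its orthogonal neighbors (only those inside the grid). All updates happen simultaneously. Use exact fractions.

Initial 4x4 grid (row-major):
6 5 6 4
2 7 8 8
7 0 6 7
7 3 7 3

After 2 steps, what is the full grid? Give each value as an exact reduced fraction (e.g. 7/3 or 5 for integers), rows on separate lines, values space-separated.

After step 1:
  13/3 6 23/4 6
  11/2 22/5 7 27/4
  4 23/5 28/5 6
  17/3 17/4 19/4 17/3
After step 2:
  95/18 1229/240 99/16 37/6
  547/120 11/2 59/10 103/16
  593/120 457/100 559/100 1441/240
  167/36 289/60 76/15 197/36

Answer: 95/18 1229/240 99/16 37/6
547/120 11/2 59/10 103/16
593/120 457/100 559/100 1441/240
167/36 289/60 76/15 197/36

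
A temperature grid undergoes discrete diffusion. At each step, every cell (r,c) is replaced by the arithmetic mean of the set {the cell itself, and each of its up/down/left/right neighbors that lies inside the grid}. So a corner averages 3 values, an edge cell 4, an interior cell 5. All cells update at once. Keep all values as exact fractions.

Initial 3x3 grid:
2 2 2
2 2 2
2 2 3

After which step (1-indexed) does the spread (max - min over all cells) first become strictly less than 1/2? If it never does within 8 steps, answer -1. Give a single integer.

Answer: 1

Derivation:
Step 1: max=7/3, min=2, spread=1/3
  -> spread < 1/2 first at step 1
Step 2: max=41/18, min=2, spread=5/18
Step 3: max=473/216, min=2, spread=41/216
Step 4: max=28051/12960, min=731/360, spread=347/2592
Step 5: max=1662137/777600, min=7357/3600, spread=2921/31104
Step 6: max=99140539/46656000, min=889483/432000, spread=24611/373248
Step 7: max=5917442033/2799360000, min=20096741/9720000, spread=207329/4478976
Step 8: max=353953152451/167961600000, min=1075601599/518400000, spread=1746635/53747712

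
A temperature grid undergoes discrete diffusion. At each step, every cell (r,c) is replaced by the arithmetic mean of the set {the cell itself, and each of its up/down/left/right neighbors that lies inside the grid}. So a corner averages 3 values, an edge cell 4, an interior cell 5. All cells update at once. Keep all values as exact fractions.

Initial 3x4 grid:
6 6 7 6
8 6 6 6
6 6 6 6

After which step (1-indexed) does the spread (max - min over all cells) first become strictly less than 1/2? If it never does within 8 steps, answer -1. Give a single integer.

Answer: 3

Derivation:
Step 1: max=20/3, min=6, spread=2/3
Step 2: max=787/120, min=6, spread=67/120
Step 3: max=874/135, min=1091/180, spread=223/540
  -> spread < 1/2 first at step 3
Step 4: max=415681/64800, min=32953/5400, spread=4049/12960
Step 5: max=24850409/3888000, min=662129/108000, spread=202753/777600
Step 6: max=1484533351/233280000, min=59848999/9720000, spread=385259/1866240
Step 7: max=88818959909/13996800000, min=3601785091/583200000, spread=95044709/559872000
Step 8: max=5315424336031/839808000000, min=24075315341/3888000000, spread=921249779/6718464000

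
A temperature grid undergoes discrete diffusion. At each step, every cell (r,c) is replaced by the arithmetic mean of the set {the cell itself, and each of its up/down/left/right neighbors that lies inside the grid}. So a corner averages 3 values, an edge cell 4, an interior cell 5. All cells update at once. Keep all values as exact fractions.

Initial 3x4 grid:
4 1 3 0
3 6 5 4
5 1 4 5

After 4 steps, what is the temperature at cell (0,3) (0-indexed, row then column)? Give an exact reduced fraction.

Answer: 25897/8100

Derivation:
Step 1: cell (0,3) = 7/3
Step 2: cell (0,3) = 97/36
Step 3: cell (0,3) = 6809/2160
Step 4: cell (0,3) = 25897/8100
Full grid after step 4:
  111293/32400 706957/216000 713177/216000 25897/8100
  1501049/432000 645751/180000 619951/180000 1520189/432000
  19903/5400 261569/72000 814427/216000 118813/32400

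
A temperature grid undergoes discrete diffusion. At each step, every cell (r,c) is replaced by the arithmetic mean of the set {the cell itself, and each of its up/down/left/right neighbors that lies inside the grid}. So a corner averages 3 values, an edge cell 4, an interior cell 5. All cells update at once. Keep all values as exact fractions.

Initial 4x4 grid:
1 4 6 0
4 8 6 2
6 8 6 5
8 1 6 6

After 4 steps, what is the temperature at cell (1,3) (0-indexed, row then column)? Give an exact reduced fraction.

Step 1: cell (1,3) = 13/4
Step 2: cell (1,3) = 61/15
Step 3: cell (1,3) = 7807/1800
Step 4: cell (1,3) = 241867/54000
Full grid after step 4:
  12731/2700 333989/72000 945703/216000 269233/64800
  366619/72000 3017/600 864391/180000 241867/54000
  26029/4800 328873/60000 467939/90000 267661/54000
  1613/288 39769/7200 584267/108000 166643/32400

Answer: 241867/54000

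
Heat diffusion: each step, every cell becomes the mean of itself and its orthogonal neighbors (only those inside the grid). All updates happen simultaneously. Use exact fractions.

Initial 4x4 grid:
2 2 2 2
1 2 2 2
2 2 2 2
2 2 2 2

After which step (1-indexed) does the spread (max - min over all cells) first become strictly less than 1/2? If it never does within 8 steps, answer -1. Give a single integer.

Step 1: max=2, min=5/3, spread=1/3
  -> spread < 1/2 first at step 1
Step 2: max=2, min=209/120, spread=31/120
Step 3: max=2, min=1949/1080, spread=211/1080
Step 4: max=2, min=199157/108000, spread=16843/108000
Step 5: max=17921/9000, min=1805357/972000, spread=130111/972000
Step 6: max=1072841/540000, min=54677633/29160000, spread=3255781/29160000
Step 7: max=1068893/540000, min=1649246309/874800000, spread=82360351/874800000
Step 8: max=191893559/97200000, min=49736683109/26244000000, spread=2074577821/26244000000

Answer: 1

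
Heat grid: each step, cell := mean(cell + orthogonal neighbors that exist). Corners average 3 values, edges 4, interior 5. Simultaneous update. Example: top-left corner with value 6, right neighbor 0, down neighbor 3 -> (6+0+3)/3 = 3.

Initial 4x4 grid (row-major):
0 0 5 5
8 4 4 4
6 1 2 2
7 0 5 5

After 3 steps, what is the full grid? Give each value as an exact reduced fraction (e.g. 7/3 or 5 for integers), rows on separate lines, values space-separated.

After step 1:
  8/3 9/4 7/2 14/3
  9/2 17/5 19/5 15/4
  11/2 13/5 14/5 13/4
  13/3 13/4 3 4
After step 2:
  113/36 709/240 853/240 143/36
  241/60 331/100 69/20 58/15
  127/30 351/100 309/100 69/20
  157/36 791/240 261/80 41/12
After step 3:
  7279/2160 23323/7200 1003/288 8203/2160
  13229/3600 20689/6000 829/240 2653/720
  14509/3600 20927/6000 1341/400 4147/1200
  8561/2160 25973/7200 2613/800 2431/720

Answer: 7279/2160 23323/7200 1003/288 8203/2160
13229/3600 20689/6000 829/240 2653/720
14509/3600 20927/6000 1341/400 4147/1200
8561/2160 25973/7200 2613/800 2431/720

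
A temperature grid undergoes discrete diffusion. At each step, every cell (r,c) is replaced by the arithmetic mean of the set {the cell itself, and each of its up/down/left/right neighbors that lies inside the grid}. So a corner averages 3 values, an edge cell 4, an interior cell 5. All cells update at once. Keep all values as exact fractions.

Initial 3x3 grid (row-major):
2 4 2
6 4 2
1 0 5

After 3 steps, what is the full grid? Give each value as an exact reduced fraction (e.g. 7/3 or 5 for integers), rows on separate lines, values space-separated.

After step 1:
  4 3 8/3
  13/4 16/5 13/4
  7/3 5/2 7/3
After step 2:
  41/12 193/60 107/36
  767/240 76/25 229/80
  97/36 311/120 97/36
After step 3:
  2359/720 11381/3600 6517/2160
  44449/14400 1118/375 13883/4800
  6107/2160 19837/7200 5867/2160

Answer: 2359/720 11381/3600 6517/2160
44449/14400 1118/375 13883/4800
6107/2160 19837/7200 5867/2160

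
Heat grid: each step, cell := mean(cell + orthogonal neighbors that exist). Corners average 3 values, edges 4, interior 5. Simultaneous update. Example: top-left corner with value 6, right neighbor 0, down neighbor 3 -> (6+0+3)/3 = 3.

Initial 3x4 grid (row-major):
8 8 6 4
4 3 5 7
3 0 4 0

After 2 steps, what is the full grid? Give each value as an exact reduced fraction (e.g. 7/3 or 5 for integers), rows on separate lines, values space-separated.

After step 1:
  20/3 25/4 23/4 17/3
  9/2 4 5 4
  7/3 5/2 9/4 11/3
After step 2:
  209/36 17/3 17/3 185/36
  35/8 89/20 21/5 55/12
  28/9 133/48 161/48 119/36

Answer: 209/36 17/3 17/3 185/36
35/8 89/20 21/5 55/12
28/9 133/48 161/48 119/36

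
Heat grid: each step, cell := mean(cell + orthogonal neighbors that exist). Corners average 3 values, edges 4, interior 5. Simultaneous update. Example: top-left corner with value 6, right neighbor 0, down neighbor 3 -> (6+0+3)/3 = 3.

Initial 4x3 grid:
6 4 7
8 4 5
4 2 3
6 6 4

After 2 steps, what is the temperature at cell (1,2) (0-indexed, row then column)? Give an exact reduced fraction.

Step 1: cell (1,2) = 19/4
Step 2: cell (1,2) = 1091/240
Full grid after step 2:
  67/12 1271/240 46/9
  211/40 239/50 1091/240
  589/120 107/25 983/240
  89/18 539/120 37/9

Answer: 1091/240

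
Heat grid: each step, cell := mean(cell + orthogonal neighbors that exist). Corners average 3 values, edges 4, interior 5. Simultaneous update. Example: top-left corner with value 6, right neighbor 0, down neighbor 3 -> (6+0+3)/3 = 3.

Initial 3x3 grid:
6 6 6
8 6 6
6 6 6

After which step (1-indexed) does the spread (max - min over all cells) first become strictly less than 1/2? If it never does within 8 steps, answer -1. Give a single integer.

Step 1: max=20/3, min=6, spread=2/3
Step 2: max=787/120, min=6, spread=67/120
Step 3: max=6917/1080, min=607/100, spread=1807/5400
  -> spread < 1/2 first at step 3
Step 4: max=2749963/432000, min=16561/2700, spread=33401/144000
Step 5: max=24557933/3888000, min=1663391/270000, spread=3025513/19440000
Step 6: max=9796126867/1555200000, min=89155949/14400000, spread=53531/497664
Step 7: max=585904925849/93312000000, min=24119116051/3888000000, spread=450953/5971968
Step 8: max=35101223560603/5598720000000, min=2900368610519/466560000000, spread=3799043/71663616

Answer: 3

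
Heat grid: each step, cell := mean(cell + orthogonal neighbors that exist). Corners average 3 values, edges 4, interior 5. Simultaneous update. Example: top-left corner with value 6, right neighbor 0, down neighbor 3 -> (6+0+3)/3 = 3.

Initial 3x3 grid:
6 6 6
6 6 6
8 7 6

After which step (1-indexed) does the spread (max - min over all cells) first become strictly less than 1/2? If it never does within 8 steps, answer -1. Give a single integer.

Step 1: max=7, min=6, spread=1
Step 2: max=27/4, min=6, spread=3/4
Step 3: max=4739/720, min=1091/180, spread=25/48
Step 4: max=280553/43200, min=33091/5400, spread=211/576
  -> spread < 1/2 first at step 4
Step 5: max=5558297/864000, min=49409/8000, spread=1777/6912
Step 6: max=994438177/155520000, min=15099493/2430000, spread=14971/82944
Step 7: max=59407070419/9331200000, min=14556171511/2332800000, spread=126121/995328
Step 8: max=1184623302131/186624000000, min=146002719407/23328000000, spread=1062499/11943936

Answer: 4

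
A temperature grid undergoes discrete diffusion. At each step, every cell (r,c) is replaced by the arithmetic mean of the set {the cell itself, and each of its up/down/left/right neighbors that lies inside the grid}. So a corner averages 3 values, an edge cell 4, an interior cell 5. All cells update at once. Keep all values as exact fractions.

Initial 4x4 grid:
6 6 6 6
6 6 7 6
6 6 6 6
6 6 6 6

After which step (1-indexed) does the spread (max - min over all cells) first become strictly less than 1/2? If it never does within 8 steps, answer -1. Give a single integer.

Answer: 1

Derivation:
Step 1: max=25/4, min=6, spread=1/4
  -> spread < 1/2 first at step 1
Step 2: max=311/50, min=6, spread=11/50
Step 3: max=14767/2400, min=6, spread=367/2400
Step 4: max=66371/10800, min=3613/600, spread=1337/10800
Step 5: max=1985669/324000, min=108469/18000, spread=33227/324000
Step 6: max=59534327/9720000, min=652049/108000, spread=849917/9720000
Step 7: max=1783314347/291600000, min=9788533/1620000, spread=21378407/291600000
Step 8: max=53454462371/8748000000, min=2939688343/486000000, spread=540072197/8748000000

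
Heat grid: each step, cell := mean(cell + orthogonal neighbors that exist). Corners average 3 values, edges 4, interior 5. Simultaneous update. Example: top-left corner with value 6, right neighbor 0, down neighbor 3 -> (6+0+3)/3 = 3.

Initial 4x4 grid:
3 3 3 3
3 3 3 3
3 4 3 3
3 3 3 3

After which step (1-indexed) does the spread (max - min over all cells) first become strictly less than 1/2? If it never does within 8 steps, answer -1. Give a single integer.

Answer: 1

Derivation:
Step 1: max=13/4, min=3, spread=1/4
  -> spread < 1/2 first at step 1
Step 2: max=161/50, min=3, spread=11/50
Step 3: max=7567/2400, min=3, spread=367/2400
Step 4: max=33971/10800, min=1813/600, spread=1337/10800
Step 5: max=1013669/324000, min=54469/18000, spread=33227/324000
Step 6: max=30374327/9720000, min=328049/108000, spread=849917/9720000
Step 7: max=908514347/291600000, min=4928533/1620000, spread=21378407/291600000
Step 8: max=27210462371/8748000000, min=1481688343/486000000, spread=540072197/8748000000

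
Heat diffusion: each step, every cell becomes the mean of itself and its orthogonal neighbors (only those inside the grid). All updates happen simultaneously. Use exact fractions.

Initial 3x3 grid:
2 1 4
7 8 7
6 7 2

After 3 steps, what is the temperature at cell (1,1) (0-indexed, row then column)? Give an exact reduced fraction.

Answer: 3131/600

Derivation:
Step 1: cell (1,1) = 6
Step 2: cell (1,1) = 53/10
Step 3: cell (1,1) = 3131/600
Full grid after step 3:
  1007/216 13091/2880 55/12
  5057/960 3131/600 14561/2880
  1255/216 1819/320 595/108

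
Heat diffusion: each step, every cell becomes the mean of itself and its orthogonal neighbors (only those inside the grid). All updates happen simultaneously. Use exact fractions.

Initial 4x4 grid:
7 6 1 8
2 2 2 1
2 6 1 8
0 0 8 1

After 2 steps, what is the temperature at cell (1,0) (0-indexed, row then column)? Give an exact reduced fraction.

Answer: 287/80

Derivation:
Step 1: cell (1,0) = 13/4
Step 2: cell (1,0) = 287/80
Full grid after step 2:
  49/12 337/80 779/240 37/9
  287/80 289/100 19/5 367/120
  517/240 84/25 277/100 109/24
  20/9 133/60 25/6 131/36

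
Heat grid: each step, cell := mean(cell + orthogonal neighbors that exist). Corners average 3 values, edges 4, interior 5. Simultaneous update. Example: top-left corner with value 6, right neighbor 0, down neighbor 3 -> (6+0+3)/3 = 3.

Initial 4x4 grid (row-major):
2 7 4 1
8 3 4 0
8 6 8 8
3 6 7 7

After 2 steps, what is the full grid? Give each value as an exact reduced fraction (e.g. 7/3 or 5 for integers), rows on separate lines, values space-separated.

After step 1:
  17/3 4 4 5/3
  21/4 28/5 19/5 13/4
  25/4 31/5 33/5 23/4
  17/3 11/2 7 22/3
After step 2:
  179/36 289/60 101/30 107/36
  683/120 497/100 93/20 217/60
  701/120 603/100 587/100 86/15
  209/36 731/120 793/120 241/36

Answer: 179/36 289/60 101/30 107/36
683/120 497/100 93/20 217/60
701/120 603/100 587/100 86/15
209/36 731/120 793/120 241/36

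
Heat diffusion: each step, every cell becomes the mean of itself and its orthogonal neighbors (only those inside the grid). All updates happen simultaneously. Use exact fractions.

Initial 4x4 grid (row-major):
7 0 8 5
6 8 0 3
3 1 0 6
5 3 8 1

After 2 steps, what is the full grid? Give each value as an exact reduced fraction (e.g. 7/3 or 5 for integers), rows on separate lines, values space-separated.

Answer: 193/36 49/12 68/15 145/36
205/48 431/100 331/100 227/60
197/48 17/5 153/50 7/2
35/9 167/48 61/16 7/2

Derivation:
After step 1:
  13/3 23/4 13/4 16/3
  6 3 19/5 7/2
  15/4 3 3 5/2
  11/3 17/4 3 5
After step 2:
  193/36 49/12 68/15 145/36
  205/48 431/100 331/100 227/60
  197/48 17/5 153/50 7/2
  35/9 167/48 61/16 7/2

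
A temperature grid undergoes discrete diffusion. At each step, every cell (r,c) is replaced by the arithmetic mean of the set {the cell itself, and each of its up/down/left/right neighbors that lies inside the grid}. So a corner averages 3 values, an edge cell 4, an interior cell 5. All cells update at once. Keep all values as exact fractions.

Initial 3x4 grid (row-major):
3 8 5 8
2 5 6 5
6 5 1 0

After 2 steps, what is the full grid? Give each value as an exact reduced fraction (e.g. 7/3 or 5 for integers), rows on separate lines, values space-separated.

After step 1:
  13/3 21/4 27/4 6
  4 26/5 22/5 19/4
  13/3 17/4 3 2
After step 2:
  163/36 323/60 28/5 35/6
  67/15 231/50 241/50 343/80
  151/36 1007/240 273/80 13/4

Answer: 163/36 323/60 28/5 35/6
67/15 231/50 241/50 343/80
151/36 1007/240 273/80 13/4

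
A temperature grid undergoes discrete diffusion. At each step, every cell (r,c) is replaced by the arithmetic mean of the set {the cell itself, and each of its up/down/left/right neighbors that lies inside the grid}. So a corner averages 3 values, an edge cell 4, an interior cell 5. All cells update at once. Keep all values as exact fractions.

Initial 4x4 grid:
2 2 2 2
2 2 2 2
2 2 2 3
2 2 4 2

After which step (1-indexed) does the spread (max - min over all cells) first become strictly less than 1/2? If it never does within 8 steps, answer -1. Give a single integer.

Step 1: max=3, min=2, spread=1
Step 2: max=53/20, min=2, spread=13/20
Step 3: max=931/360, min=2, spread=211/360
Step 4: max=26641/10800, min=2, spread=5041/10800
  -> spread < 1/2 first at step 4
Step 5: max=786643/324000, min=6079/3000, spread=130111/324000
Step 6: max=23082367/9720000, min=367159/180000, spread=3255781/9720000
Step 7: max=683553691/291600000, min=371107/180000, spread=82360351/291600000
Step 8: max=20247316891/8748000000, min=67306441/32400000, spread=2074577821/8748000000

Answer: 4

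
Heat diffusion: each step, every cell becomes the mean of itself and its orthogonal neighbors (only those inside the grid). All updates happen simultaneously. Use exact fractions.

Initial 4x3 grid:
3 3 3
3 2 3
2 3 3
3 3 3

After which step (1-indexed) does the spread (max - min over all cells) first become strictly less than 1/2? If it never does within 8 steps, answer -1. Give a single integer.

Answer: 2

Derivation:
Step 1: max=3, min=5/2, spread=1/2
Step 2: max=3, min=631/240, spread=89/240
  -> spread < 1/2 first at step 2
Step 3: max=2311/800, min=6493/2400, spread=11/60
Step 4: max=62183/21600, min=592453/216000, spread=29377/216000
Step 5: max=1535483/540000, min=745829/270000, spread=1753/21600
Step 6: max=110301959/38880000, min=16012193/5760000, spread=71029/1244160
Step 7: max=6589376381/2332800000, min=10825283771/3888000000, spread=7359853/182250000
Step 8: max=131598664193/46656000000, min=57853855433/20736000000, spread=45679663/1492992000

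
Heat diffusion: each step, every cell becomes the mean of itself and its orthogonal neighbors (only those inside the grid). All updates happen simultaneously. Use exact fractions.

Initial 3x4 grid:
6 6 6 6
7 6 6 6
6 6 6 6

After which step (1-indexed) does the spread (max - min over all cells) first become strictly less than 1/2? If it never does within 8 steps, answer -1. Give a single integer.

Step 1: max=19/3, min=6, spread=1/3
  -> spread < 1/2 first at step 1
Step 2: max=1507/240, min=6, spread=67/240
Step 3: max=13397/2160, min=6, spread=437/2160
Step 4: max=5341531/864000, min=6009/1000, spread=29951/172800
Step 5: max=47871821/7776000, min=20329/3375, spread=206761/1555200
Step 6: max=19118595571/3110400000, min=32565671/5400000, spread=14430763/124416000
Step 7: max=1144851741689/186624000000, min=2609652727/432000000, spread=139854109/1492992000
Step 8: max=68607111890251/11197440000000, min=235131228977/38880000000, spread=7114543559/89579520000

Answer: 1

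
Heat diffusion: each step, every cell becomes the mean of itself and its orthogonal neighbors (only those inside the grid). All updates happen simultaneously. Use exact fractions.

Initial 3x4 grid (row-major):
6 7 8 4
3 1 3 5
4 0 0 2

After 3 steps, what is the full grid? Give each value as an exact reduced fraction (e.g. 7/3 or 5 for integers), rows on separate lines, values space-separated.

Answer: 4699/1080 16081/3600 16181/3600 4907/1080
25057/7200 5029/1500 869/250 2853/800
1397/540 541/225 541/225 733/270

Derivation:
After step 1:
  16/3 11/2 11/2 17/3
  7/2 14/5 17/5 7/2
  7/3 5/4 5/4 7/3
After step 2:
  43/9 287/60 301/60 44/9
  419/120 329/100 329/100 149/40
  85/36 229/120 247/120 85/36
After step 3:
  4699/1080 16081/3600 16181/3600 4907/1080
  25057/7200 5029/1500 869/250 2853/800
  1397/540 541/225 541/225 733/270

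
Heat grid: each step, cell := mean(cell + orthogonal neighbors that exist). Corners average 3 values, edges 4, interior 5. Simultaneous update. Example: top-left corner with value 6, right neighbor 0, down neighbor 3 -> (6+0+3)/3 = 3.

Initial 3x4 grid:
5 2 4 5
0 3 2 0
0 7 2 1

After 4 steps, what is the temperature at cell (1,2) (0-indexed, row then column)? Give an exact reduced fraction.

Step 1: cell (1,2) = 11/5
Step 2: cell (1,2) = 53/20
Step 3: cell (1,2) = 203/80
Step 4: cell (1,2) = 30881/12000
Full grid after step 4:
  34549/12960 118807/43200 7769/2880 3743/1440
  56191/21600 94583/36000 30881/12000 769/320
  16457/6480 27583/10800 217/90 553/240

Answer: 30881/12000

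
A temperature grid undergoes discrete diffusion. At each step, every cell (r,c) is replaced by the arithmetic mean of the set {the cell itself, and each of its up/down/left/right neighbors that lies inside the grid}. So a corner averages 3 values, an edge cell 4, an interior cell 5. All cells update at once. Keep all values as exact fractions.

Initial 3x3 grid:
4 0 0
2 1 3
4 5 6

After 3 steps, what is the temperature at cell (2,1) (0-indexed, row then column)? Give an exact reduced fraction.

Answer: 12031/3600

Derivation:
Step 1: cell (2,1) = 4
Step 2: cell (2,1) = 109/30
Step 3: cell (2,1) = 12031/3600
Full grid after step 3:
  94/45 9283/4800 463/240
  38399/14400 7819/3000 18787/7200
  7027/2160 12031/3600 3581/1080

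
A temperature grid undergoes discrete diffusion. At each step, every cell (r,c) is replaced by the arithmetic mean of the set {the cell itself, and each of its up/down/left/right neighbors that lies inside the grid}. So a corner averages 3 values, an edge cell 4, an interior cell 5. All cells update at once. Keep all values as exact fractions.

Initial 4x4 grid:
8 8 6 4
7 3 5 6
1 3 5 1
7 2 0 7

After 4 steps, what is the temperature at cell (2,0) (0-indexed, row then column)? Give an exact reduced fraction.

Step 1: cell (2,0) = 9/2
Step 2: cell (2,0) = 923/240
Step 3: cell (2,0) = 29963/7200
Step 4: cell (2,0) = 898889/216000
Full grid after step 4:
  72551/12960 37109/6750 140887/27000 64573/12960
  1090873/216000 874717/180000 834167/180000 984491/216000
  898889/216000 720719/180000 704521/180000 837499/216000
  238793/64800 381517/108000 373817/108000 231511/64800

Answer: 898889/216000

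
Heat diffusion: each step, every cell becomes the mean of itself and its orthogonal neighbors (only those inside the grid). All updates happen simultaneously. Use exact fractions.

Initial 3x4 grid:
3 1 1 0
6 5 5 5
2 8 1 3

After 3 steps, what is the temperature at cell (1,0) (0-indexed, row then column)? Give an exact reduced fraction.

Answer: 14327/3600

Derivation:
Step 1: cell (1,0) = 4
Step 2: cell (1,0) = 53/12
Step 3: cell (1,0) = 14327/3600
Full grid after step 3:
  1561/432 22709/7200 6853/2400 919/360
  14327/3600 11711/3000 6519/2000 14731/4800
  1945/432 29759/7200 9203/2400 403/120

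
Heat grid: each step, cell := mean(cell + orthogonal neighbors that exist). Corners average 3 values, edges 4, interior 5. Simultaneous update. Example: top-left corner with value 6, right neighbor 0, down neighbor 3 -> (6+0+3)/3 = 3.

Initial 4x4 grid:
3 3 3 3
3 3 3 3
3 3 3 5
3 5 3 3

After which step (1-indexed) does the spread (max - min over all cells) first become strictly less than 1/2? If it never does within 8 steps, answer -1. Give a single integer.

Step 1: max=11/3, min=3, spread=2/3
Step 2: max=32/9, min=3, spread=5/9
Step 3: max=953/270, min=3, spread=143/270
Step 4: max=28181/8100, min=683/225, spread=3593/8100
  -> spread < 1/2 first at step 4
Step 5: max=167329/48600, min=41369/13500, spread=92003/243000
Step 6: max=24864857/7290000, min=52192/16875, spread=2317913/7290000
Step 7: max=740258273/218700000, min=12119/3888, spread=58564523/218700000
Step 8: max=22064526581/6561000000, min=571888993/182250000, spread=1476522833/6561000000

Answer: 4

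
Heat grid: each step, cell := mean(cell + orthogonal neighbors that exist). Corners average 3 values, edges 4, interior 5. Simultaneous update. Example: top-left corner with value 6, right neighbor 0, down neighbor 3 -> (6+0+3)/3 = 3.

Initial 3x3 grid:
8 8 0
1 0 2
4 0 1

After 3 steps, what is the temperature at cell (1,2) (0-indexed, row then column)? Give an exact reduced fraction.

Step 1: cell (1,2) = 3/4
Step 2: cell (1,2) = 437/240
Step 3: cell (1,2) = 28099/14400
Full grid after step 3:
  8137/2160 1309/400 5987/2160
  42649/14400 15163/6000 28099/14400
  2441/1080 24749/14400 29/20

Answer: 28099/14400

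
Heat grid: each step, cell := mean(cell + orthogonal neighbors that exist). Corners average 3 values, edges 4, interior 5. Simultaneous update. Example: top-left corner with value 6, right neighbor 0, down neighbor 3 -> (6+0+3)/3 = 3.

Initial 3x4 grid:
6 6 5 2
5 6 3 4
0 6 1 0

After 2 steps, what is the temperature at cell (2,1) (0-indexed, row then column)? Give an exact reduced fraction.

Step 1: cell (2,1) = 13/4
Step 2: cell (2,1) = 877/240
Full grid after step 2:
  47/9 1237/240 1033/240 119/36
  1127/240 89/20 71/20 683/240
  67/18 877/240 673/240 77/36

Answer: 877/240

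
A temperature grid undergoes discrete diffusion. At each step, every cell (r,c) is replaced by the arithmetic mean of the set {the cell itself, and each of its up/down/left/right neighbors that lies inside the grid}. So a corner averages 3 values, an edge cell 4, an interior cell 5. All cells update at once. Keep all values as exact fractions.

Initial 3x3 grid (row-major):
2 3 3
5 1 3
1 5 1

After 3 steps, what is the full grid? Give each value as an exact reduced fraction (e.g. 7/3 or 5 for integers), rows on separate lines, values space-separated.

Answer: 3157/1080 37453/14400 661/240
4317/1600 2881/1000 499/200
6349/2160 2333/900 41/15

Derivation:
After step 1:
  10/3 9/4 3
  9/4 17/5 2
  11/3 2 3
After step 2:
  47/18 719/240 29/12
  253/80 119/50 57/20
  95/36 181/60 7/3
After step 3:
  3157/1080 37453/14400 661/240
  4317/1600 2881/1000 499/200
  6349/2160 2333/900 41/15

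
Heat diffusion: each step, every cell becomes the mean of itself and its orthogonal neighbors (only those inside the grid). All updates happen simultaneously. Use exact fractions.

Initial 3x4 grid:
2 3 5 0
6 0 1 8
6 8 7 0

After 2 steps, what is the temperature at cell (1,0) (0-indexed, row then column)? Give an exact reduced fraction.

Step 1: cell (1,0) = 7/2
Step 2: cell (1,0) = 523/120
Full grid after step 2:
  29/9 721/240 797/240 53/18
  523/120 381/100 163/50 947/240
  185/36 1171/240 369/80 15/4

Answer: 523/120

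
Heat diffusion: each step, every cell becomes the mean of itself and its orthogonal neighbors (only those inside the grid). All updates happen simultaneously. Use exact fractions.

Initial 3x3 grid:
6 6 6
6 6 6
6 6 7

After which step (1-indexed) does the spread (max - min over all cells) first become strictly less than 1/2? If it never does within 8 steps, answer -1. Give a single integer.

Step 1: max=19/3, min=6, spread=1/3
  -> spread < 1/2 first at step 1
Step 2: max=113/18, min=6, spread=5/18
Step 3: max=1337/216, min=6, spread=41/216
Step 4: max=79891/12960, min=2171/360, spread=347/2592
Step 5: max=4772537/777600, min=21757/3600, spread=2921/31104
Step 6: max=285764539/46656000, min=2617483/432000, spread=24611/373248
Step 7: max=17114882033/2799360000, min=58976741/9720000, spread=207329/4478976
Step 8: max=1025799552451/167961600000, min=3149201599/518400000, spread=1746635/53747712

Answer: 1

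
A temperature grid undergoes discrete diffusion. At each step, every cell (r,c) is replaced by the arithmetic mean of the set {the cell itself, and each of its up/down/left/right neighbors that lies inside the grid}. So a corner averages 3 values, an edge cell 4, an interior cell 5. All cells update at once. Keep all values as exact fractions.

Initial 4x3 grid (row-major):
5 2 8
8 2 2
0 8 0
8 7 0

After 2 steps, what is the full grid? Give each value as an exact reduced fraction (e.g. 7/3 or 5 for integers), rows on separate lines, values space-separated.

After step 1:
  5 17/4 4
  15/4 22/5 3
  6 17/5 5/2
  5 23/4 7/3
After step 2:
  13/3 353/80 15/4
  383/80 94/25 139/40
  363/80 441/100 337/120
  67/12 989/240 127/36

Answer: 13/3 353/80 15/4
383/80 94/25 139/40
363/80 441/100 337/120
67/12 989/240 127/36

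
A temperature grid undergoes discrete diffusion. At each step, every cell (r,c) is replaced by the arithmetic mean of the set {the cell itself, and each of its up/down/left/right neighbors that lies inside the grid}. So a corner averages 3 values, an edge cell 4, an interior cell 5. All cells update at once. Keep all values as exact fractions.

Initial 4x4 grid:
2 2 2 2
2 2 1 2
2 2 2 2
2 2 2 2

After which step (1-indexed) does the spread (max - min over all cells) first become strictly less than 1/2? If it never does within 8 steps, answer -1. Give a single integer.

Answer: 1

Derivation:
Step 1: max=2, min=7/4, spread=1/4
  -> spread < 1/2 first at step 1
Step 2: max=2, min=89/50, spread=11/50
Step 3: max=2, min=4433/2400, spread=367/2400
Step 4: max=1187/600, min=20029/10800, spread=1337/10800
Step 5: max=35531/18000, min=606331/324000, spread=33227/324000
Step 6: max=211951/108000, min=18225673/9720000, spread=849917/9720000
Step 7: max=3171467/1620000, min=549485653/291600000, spread=21378407/291600000
Step 8: max=948311657/486000000, min=16529537629/8748000000, spread=540072197/8748000000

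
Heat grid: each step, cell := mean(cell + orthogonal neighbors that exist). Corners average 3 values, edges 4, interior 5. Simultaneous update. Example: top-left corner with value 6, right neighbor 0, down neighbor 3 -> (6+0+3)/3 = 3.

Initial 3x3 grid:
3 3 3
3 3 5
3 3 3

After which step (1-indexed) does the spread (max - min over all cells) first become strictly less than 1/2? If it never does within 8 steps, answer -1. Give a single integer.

Step 1: max=11/3, min=3, spread=2/3
Step 2: max=427/120, min=3, spread=67/120
Step 3: max=3677/1080, min=307/100, spread=1807/5400
  -> spread < 1/2 first at step 3
Step 4: max=1453963/432000, min=8461/2700, spread=33401/144000
Step 5: max=12893933/3888000, min=853391/270000, spread=3025513/19440000
Step 6: max=5130526867/1555200000, min=45955949/14400000, spread=53531/497664
Step 7: max=305968925849/93312000000, min=12455116051/3888000000, spread=450953/5971968
Step 8: max=18305063560603/5598720000000, min=1500688610519/466560000000, spread=3799043/71663616

Answer: 3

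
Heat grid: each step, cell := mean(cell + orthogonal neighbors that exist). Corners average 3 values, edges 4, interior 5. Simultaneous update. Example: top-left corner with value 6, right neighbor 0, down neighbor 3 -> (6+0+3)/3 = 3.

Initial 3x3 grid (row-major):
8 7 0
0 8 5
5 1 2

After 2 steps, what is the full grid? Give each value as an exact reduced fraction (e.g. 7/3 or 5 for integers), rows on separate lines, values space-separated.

After step 1:
  5 23/4 4
  21/4 21/5 15/4
  2 4 8/3
After step 2:
  16/3 379/80 9/2
  329/80 459/100 877/240
  15/4 193/60 125/36

Answer: 16/3 379/80 9/2
329/80 459/100 877/240
15/4 193/60 125/36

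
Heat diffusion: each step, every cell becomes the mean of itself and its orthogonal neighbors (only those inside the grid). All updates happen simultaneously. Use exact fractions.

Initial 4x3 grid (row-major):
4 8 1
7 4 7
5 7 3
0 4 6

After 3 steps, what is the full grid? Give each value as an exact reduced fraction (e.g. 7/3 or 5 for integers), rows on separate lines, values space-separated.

Answer: 2969/540 72389/14400 11111/2160
36077/7200 16013/3000 8663/1800
11519/2400 13813/3000 17941/3600
743/180 64849/14400 9671/2160

Derivation:
After step 1:
  19/3 17/4 16/3
  5 33/5 15/4
  19/4 23/5 23/4
  3 17/4 13/3
After step 2:
  187/36 1351/240 40/9
  1361/240 121/25 643/120
  347/80 519/100 553/120
  4 971/240 43/9
After step 3:
  2969/540 72389/14400 11111/2160
  36077/7200 16013/3000 8663/1800
  11519/2400 13813/3000 17941/3600
  743/180 64849/14400 9671/2160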